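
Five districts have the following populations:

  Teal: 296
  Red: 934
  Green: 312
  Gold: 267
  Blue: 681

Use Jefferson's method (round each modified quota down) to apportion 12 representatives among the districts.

Standard divisor 2490/12 ≈ 207.5; standard quotas: Teal 1.427, Red 4.501, Green 1.504, Gold 1.287, Blue 3.282.
Rounding down gives 1, 4, 1, 1, 3 = 10 seats, so the divisor must be adjusted.
With modified divisor 160: modified quotas Teal 1.850, Red 5.838, Green 1.950, Gold 1.669, Blue 4.256.
Rounding down: Teal 1, Red 5, Green 1, Gold 1, Blue 4 (total 12).

Teal=1, Red=5, Green=1, Gold=1, Blue=4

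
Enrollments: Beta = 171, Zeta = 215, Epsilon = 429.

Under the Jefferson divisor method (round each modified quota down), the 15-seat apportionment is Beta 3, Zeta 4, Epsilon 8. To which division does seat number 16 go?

Priority for the next seat is population ÷ (current seats + 1).
Priorities: Beta 42.750, Zeta 43.000, Epsilon 47.667.
Highest priority: Epsilon.

Epsilon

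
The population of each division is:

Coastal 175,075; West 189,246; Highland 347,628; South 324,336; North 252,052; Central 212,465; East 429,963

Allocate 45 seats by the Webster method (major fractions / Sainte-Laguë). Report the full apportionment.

Coastal: 4, West: 4, Highland: 8, South: 8, North: 6, Central: 5, East: 10

Standard divisor 1930765/45 ≈ 42905.889; standard quotas: Coastal 4.080, West 4.411, Highland 8.102, South 7.559, North 5.875, Central 4.952, East 10.021.
Rounding to the nearest integer gives Coastal 4, West 4, Highland 8, South 8, North 6, Central 5, East 10 — total 45, matching the house size, so no adjustment is needed.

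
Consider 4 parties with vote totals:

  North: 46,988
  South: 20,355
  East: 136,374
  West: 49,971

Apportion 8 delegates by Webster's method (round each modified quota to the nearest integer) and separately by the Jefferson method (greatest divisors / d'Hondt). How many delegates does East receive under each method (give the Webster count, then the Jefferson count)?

Webster: North 1, South 1, East 4, West 2.
Jefferson: North 1, South 0, East 5, West 2.
East gets 4 under Webster and 5 under Jefferson.

4 and 5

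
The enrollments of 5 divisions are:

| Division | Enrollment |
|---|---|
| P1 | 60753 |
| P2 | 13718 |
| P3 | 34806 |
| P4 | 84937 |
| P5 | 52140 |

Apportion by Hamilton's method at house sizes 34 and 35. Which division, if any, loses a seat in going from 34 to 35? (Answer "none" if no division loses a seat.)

At 34 seats: P1 8, P2 2, P3 5, P4 12, P5 7.
At 35 seats: P1 9, P2 2, P3 5, P4 12, P5 7.
No division's allocation decreased.

none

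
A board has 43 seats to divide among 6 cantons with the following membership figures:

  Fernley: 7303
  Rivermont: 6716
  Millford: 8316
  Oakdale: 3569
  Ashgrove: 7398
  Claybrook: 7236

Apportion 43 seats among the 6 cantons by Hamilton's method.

The standard divisor is 40538/43 ≈ 942.744.
Standard quotas: Fernley 7.7465, Rivermont 7.1239, Millford 8.8211, Oakdale 3.7858, Ashgrove 7.8473, Claybrook 7.6755.
Lower quotas: Fernley 7, Rivermont 7, Millford 8, Oakdale 3, Ashgrove 7, Claybrook 7 (sum 39, leaving 4 seats).
Remainders in descending order: Ashgrove 0.8473, Millford 0.8211, Oakdale 0.7858, Fernley 0.7465, Claybrook 0.6755, Rivermont 0.1239.
The surplus seats go to Ashgrove, Millford, Oakdale, Fernley.

Fernley: 8; Rivermont: 7; Millford: 9; Oakdale: 4; Ashgrove: 8; Claybrook: 7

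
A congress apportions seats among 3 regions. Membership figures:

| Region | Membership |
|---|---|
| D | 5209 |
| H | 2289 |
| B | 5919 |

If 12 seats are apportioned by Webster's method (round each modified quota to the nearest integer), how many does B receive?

Standard divisor 13417/12 ≈ 1118.083; standard quotas: D 4.659, H 2.047, B 5.294.
Rounding to the nearest integer gives D 5, H 2, B 5 — total 12, matching the house size, so no adjustment is needed.
B receives 5.

5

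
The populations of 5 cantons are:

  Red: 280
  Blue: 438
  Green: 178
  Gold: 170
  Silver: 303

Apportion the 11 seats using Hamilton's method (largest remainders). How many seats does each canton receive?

Red: 2, Blue: 4, Green: 1, Gold: 1, Silver: 3

Standard divisor: 1369 ÷ 11 ≈ 124.455.
Standard quotas: Red 2.250, Blue 3.519, Green 1.430, Gold 1.366, Silver 2.435.
Lower quotas: Red 2, Blue 3, Green 1, Gold 1, Silver 2 (sum 9, leaving 2 seats).
Remainders in descending order: Blue 0.519, Silver 0.435, Green 0.430, Gold 0.366, Red 0.250.
Largest remainders: Blue, Silver receive the extra seats.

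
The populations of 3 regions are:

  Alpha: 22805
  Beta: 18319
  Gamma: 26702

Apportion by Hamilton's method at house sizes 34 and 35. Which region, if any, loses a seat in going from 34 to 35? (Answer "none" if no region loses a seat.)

At 34 seats: Alpha 12, Beta 9, Gamma 13.
At 35 seats: Alpha 12, Beta 9, Gamma 14.
No region's allocation decreased.

none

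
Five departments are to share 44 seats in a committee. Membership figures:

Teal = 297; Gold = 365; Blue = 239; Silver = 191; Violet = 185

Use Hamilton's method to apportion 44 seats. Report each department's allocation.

Total 1277; standard divisor 1277/44 ≈ 29.023.
Standard quotas: Teal 10.233, Gold 12.576, Blue 8.235, Silver 6.581, Violet 6.374.
Lower quotas: Teal 10, Gold 12, Blue 8, Silver 6, Violet 6 (sum 42, leaving 2 seats).
Remainders in descending order: Silver 0.581, Gold 0.576, Violet 0.374, Blue 0.235, Teal 0.233.
Largest remainders: Silver, Gold receive the extra seats.

Teal: 10, Gold: 13, Blue: 8, Silver: 7, Violet: 6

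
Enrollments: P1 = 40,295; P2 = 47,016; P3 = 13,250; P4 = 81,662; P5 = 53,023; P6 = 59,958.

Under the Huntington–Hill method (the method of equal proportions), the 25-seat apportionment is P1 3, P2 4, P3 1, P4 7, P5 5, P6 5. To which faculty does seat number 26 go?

Priority for the next seat is population ÷ (√(s·(s+1))).
Priorities: P1 11632.165, P2 10513.097, P3 9369.165, P4 10912.544, P5 9680.631, P6 10946.783.
Highest priority: P1.

P1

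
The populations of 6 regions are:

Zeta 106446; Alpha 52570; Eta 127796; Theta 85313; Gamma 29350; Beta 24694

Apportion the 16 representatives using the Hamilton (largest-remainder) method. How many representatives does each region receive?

Zeta: 4, Alpha: 2, Eta: 5, Theta: 3, Gamma: 1, Beta: 1

The standard divisor is 426169/16 ≈ 26635.562.
Standard quotas: Zeta 3.9964, Alpha 1.9737, Eta 4.7979, Theta 3.2030, Gamma 1.1019, Beta 0.9271.
Lower quotas: Zeta 3, Alpha 1, Eta 4, Theta 3, Gamma 1, Beta 0 (sum 12, leaving 4 seats).
Remainders in descending order: Zeta 0.9964, Alpha 0.9737, Beta 0.9271, Eta 0.7979, Theta 0.2030, Gamma 0.1019.
Largest remainders: Zeta, Alpha, Beta, Eta receive the extra seats.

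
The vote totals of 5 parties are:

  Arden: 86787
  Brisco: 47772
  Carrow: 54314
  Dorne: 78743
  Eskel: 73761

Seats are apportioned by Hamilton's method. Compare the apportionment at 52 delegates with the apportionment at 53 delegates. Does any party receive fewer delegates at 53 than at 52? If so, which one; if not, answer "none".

Brisco

At 52 seats: Arden 13, Brisco 8, Carrow 8, Dorne 12, Eskel 11.
At 53 seats: Arden 14, Brisco 7, Carrow 8, Dorne 12, Eskel 12.
Brisco drops from 8 to 7.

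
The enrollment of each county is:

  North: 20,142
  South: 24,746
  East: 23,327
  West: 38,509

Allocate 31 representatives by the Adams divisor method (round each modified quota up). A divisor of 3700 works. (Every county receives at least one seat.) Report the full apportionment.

North=6, South=7, East=7, West=11

With modified divisor 3700: modified quotas North 5.444, South 6.688, East 6.305, West 10.408.
Rounding up: North 6, South 7, East 7, West 11 (total 31).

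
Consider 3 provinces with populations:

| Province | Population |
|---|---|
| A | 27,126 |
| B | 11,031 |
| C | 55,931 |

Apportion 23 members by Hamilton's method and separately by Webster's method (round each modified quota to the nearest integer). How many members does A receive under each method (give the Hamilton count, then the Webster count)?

Hamilton: A 6, B 3, C 14.
Webster: A 7, B 3, C 13.
A gets 6 under Hamilton and 7 under Webster.

6 and 7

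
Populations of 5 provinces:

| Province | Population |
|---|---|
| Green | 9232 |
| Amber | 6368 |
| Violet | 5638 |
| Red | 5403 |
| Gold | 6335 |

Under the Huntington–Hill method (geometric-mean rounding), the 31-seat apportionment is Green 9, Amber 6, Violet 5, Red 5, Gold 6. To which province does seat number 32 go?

Violet

Priority for the next seat is population ÷ (√(s·(s+1))).
Priorities: Green 973.138, Amber 982.604, Violet 1029.353, Red 986.448, Gold 977.512.
Highest priority: Violet.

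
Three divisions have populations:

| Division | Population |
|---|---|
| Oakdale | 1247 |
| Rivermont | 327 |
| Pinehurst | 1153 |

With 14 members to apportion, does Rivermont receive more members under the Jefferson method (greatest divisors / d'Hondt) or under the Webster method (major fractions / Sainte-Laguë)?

Jefferson: Oakdale 7, Rivermont 1, Pinehurst 6.
Webster: Oakdale 6, Rivermont 2, Pinehurst 6.
Rivermont gets 1 under Jefferson and 2 under Webster.

Webster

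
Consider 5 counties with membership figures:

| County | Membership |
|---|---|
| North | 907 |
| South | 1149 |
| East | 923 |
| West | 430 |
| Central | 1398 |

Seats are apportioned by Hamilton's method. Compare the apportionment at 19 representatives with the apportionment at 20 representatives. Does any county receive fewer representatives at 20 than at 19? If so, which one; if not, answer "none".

At 19 seats: North 4, South 4, East 4, West 2, Central 5.
At 20 seats: North 3, South 5, East 4, West 2, Central 6.
North drops from 4 to 3.

North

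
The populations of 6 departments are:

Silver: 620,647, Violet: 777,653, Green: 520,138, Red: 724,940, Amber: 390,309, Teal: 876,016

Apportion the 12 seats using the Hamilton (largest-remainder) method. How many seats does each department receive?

Silver 2; Violet 2; Green 2; Red 2; Amber 1; Teal 3

Standard divisor: 3909703 ÷ 12 ≈ 325808.583.
Standard quotas: Silver 1.9049, Violet 2.3868, Green 1.5965, Red 2.2250, Amber 1.1980, Teal 2.6887.
Lower quotas: Silver 1, Violet 2, Green 1, Red 2, Amber 1, Teal 2 (sum 9, leaving 3 seats).
Remainders in descending order: Silver 0.9049, Teal 0.6887, Green 0.5965, Violet 0.3868, Red 0.2250, Amber 0.1980.
The surplus seats go to Silver, Teal, Green.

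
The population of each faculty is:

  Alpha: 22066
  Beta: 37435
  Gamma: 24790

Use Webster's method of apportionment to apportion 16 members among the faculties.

Standard divisor 84291/16 ≈ 5268.188; standard quotas: Alpha 4.189, Beta 7.106, Gamma 4.706.
Rounding to the nearest integer gives Alpha 4, Beta 7, Gamma 5 — total 16, matching the house size, so no adjustment is needed.

Alpha 4; Beta 7; Gamma 5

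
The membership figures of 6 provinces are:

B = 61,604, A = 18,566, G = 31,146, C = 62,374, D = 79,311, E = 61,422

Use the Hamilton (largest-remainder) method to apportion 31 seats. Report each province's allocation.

B 6, A 2, G 3, C 6, D 8, E 6

Standard divisor: 314423 ÷ 31 ≈ 10142.677.
Standard quotas: B 6.0737, A 1.8305, G 3.0708, C 6.1497, D 7.8195, E 6.0558.
Lower quotas: B 6, A 1, G 3, C 6, D 7, E 6 (sum 29, leaving 2 seats).
Remainders in descending order: A 0.8305, D 0.8195, C 0.1497, B 0.0737, G 0.0708, E 0.0558.
The surplus seats go to A, D.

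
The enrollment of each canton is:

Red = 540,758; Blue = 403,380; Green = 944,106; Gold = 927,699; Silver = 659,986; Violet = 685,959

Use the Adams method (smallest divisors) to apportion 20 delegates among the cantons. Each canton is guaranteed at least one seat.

Red: 3, Blue: 2, Green: 5, Gold: 4, Silver: 3, Violet: 3

Standard divisor 4161888/20 ≈ 208094.4; standard quotas: Red 2.599, Blue 1.938, Green 4.537, Gold 4.458, Silver 3.172, Violet 3.296.
Rounding up gives 3, 2, 5, 5, 4, 4 = 23 seats, so the divisor must be adjusted.
With modified divisor 234000: modified quotas Red 2.311, Blue 1.724, Green 4.035, Gold 3.965, Silver 2.820, Violet 2.931.
Rounding up: Red 3, Blue 2, Green 5, Gold 4, Silver 3, Violet 3 (total 20).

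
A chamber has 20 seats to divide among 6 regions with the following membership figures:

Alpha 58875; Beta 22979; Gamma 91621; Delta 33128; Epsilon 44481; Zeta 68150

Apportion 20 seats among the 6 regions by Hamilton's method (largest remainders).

Standard divisor: 319234 ÷ 20 ≈ 15961.7.
Standard quotas: Alpha 3.6885, Beta 1.4396, Gamma 5.7401, Delta 2.0755, Epsilon 2.7867, Zeta 4.2696.
Lower quotas: Alpha 3, Beta 1, Gamma 5, Delta 2, Epsilon 2, Zeta 4 (sum 17, leaving 3 seats).
Remainders in descending order: Epsilon 0.7867, Gamma 0.7401, Alpha 0.6885, Beta 0.4396, Zeta 0.2696, Delta 0.0755.
Largest remainders: Epsilon, Gamma, Alpha receive the extra seats.

Alpha: 4; Beta: 1; Gamma: 6; Delta: 2; Epsilon: 3; Zeta: 4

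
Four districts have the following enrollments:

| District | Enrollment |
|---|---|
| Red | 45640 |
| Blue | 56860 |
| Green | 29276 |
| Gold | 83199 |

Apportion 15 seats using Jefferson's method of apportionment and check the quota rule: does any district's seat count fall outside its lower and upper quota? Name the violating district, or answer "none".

Standard quotas: Red 3.185, Blue 3.967, Green 2.043, Gold 5.805.
Jefferson allocation: Red 3, Blue 4, Green 2, Gold 6.
Every allocation lies between the lower and upper quota.

none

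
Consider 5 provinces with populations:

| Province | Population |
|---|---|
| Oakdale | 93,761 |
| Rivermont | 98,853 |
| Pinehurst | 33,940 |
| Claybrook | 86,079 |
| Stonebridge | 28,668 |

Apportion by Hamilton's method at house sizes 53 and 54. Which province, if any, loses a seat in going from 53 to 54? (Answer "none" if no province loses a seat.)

Stonebridge

At 53 seats: Oakdale 15, Rivermont 15, Pinehurst 5, Claybrook 13, Stonebridge 5.
At 54 seats: Oakdale 15, Rivermont 16, Pinehurst 5, Claybrook 14, Stonebridge 4.
Stonebridge drops from 5 to 4.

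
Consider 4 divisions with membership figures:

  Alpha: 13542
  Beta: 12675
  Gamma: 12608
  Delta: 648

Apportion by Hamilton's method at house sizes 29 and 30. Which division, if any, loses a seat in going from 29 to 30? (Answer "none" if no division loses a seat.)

At 29 seats: Alpha 10, Beta 9, Gamma 9, Delta 1.
At 30 seats: Alpha 10, Beta 10, Gamma 10, Delta 0.
Delta drops from 1 to 0.

Delta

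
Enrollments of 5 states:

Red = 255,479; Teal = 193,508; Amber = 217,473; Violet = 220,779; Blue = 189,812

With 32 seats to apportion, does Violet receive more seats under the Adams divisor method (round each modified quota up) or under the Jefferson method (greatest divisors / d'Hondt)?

Adams

Adams: Red 7, Teal 6, Amber 6, Violet 7, Blue 6.
Jefferson: Red 8, Teal 6, Amber 6, Violet 6, Blue 6.
Violet gets 7 under Adams and 6 under Jefferson.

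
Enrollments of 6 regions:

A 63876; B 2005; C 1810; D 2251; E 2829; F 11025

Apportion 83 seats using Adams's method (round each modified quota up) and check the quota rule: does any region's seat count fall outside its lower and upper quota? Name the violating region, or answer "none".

Standard quotas: A 63.269, B 1.986, C 1.793, D 2.230, E 2.802, F 10.920.
Adams allocation: A 62, B 2, C 2, D 3, E 3, F 11.
A has quota 63.269 (lower 63, upper 64) but receives 62 — outside the quota interval.

A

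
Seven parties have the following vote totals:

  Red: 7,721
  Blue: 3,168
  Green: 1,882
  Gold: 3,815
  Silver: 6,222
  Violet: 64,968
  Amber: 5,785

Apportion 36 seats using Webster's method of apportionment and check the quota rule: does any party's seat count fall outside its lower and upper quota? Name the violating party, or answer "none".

Standard quotas: Red 2.971, Blue 1.219, Green 0.724, Gold 1.468, Silver 2.394, Violet 24.998, Amber 2.226.
Webster allocation: Red 3, Blue 1, Green 1, Gold 1, Silver 2, Violet 26, Amber 2.
Violet has quota 24.998 (lower 24, upper 25) but receives 26 — outside the quota interval.

Violet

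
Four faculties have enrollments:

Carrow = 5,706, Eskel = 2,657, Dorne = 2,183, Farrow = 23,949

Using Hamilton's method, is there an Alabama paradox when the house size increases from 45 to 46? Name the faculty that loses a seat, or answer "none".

Eskel

At 45 seats: Carrow 7, Eskel 4, Dorne 3, Farrow 31.
At 46 seats: Carrow 8, Eskel 3, Dorne 3, Farrow 32.
Eskel drops from 4 to 3.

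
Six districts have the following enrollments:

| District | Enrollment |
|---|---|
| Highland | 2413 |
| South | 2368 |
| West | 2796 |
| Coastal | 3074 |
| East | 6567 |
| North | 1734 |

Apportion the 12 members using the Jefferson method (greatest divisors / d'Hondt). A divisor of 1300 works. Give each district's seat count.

With modified divisor 1300: modified quotas Highland 1.856, South 1.822, West 2.151, Coastal 2.365, East 5.052, North 1.334.
Rounding down: Highland 1, South 1, West 2, Coastal 2, East 5, North 1 (total 12).

Highland: 1; South: 1; West: 2; Coastal: 2; East: 5; North: 1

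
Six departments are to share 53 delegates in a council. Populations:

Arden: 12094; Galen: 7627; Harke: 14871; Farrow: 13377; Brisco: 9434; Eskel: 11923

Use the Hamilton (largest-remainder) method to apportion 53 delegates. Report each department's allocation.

Arden: 9, Galen: 6, Harke: 12, Farrow: 10, Brisco: 7, Eskel: 9

The standard divisor is 69326/53 ≈ 1308.038.
Standard quotas: Arden 9.2459, Galen 5.8309, Harke 11.3689, Farrow 10.2268, Brisco 7.2123, Eskel 9.1152.
Lower quotas: Arden 9, Galen 5, Harke 11, Farrow 10, Brisco 7, Eskel 9 (sum 51, leaving 2 seats).
Remainders in descending order: Galen 0.8309, Harke 0.3689, Arden 0.2459, Farrow 0.2268, Brisco 0.2123, Eskel 0.1152.
The surplus seats go to Galen, Harke.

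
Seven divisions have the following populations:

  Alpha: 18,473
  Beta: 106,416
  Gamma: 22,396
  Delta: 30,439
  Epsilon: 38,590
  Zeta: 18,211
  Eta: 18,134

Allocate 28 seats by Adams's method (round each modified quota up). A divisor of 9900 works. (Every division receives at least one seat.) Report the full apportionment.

With modified divisor 9900: modified quotas Alpha 1.866, Beta 10.749, Gamma 2.262, Delta 3.075, Epsilon 3.898, Zeta 1.839, Eta 1.832.
Rounding up: Alpha 2, Beta 11, Gamma 3, Delta 4, Epsilon 4, Zeta 2, Eta 2 (total 28).

Alpha: 2, Beta: 11, Gamma: 3, Delta: 4, Epsilon: 4, Zeta: 2, Eta: 2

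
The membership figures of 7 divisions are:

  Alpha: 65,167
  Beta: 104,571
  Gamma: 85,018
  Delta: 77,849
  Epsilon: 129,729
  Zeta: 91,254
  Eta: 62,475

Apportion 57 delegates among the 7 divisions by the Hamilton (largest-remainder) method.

Alpha 6, Beta 10, Gamma 8, Delta 7, Epsilon 12, Zeta 8, Eta 6

Standard divisor: 616063 ÷ 57 ≈ 10808.123.
Standard quotas: Alpha 6.0294, Beta 9.6752, Gamma 7.8661, Delta 7.2028, Epsilon 12.0029, Zeta 8.4431, Eta 5.7804.
Lower quotas: Alpha 6, Beta 9, Gamma 7, Delta 7, Epsilon 12, Zeta 8, Eta 5 (sum 54, leaving 3 seats).
Remainders in descending order: Gamma 0.8661, Eta 0.7804, Beta 0.6752, Zeta 0.4431, Delta 0.2028, Alpha 0.0294, Epsilon 0.0029.
The surplus seats go to Gamma, Eta, Beta.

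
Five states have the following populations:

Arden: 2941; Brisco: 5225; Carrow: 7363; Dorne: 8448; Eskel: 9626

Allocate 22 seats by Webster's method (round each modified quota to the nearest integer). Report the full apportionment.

Standard divisor 33603/22 ≈ 1527.409; standard quotas: Arden 1.925, Brisco 3.421, Carrow 4.821, Dorne 5.531, Eskel 6.302.
Rounding to the nearest integer gives Arden 2, Brisco 3, Carrow 5, Dorne 6, Eskel 6 — total 22, matching the house size, so no adjustment is needed.

Arden 2; Brisco 3; Carrow 5; Dorne 6; Eskel 6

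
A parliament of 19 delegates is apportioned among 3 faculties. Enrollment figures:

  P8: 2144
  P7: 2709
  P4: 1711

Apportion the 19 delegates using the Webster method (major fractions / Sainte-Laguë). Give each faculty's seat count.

P8 6; P7 8; P4 5

Standard divisor 6564/19 ≈ 345.474; standard quotas: P8 6.206, P7 7.841, P4 4.953.
Rounding to the nearest integer gives P8 6, P7 8, P4 5 — total 19, matching the house size, so no adjustment is needed.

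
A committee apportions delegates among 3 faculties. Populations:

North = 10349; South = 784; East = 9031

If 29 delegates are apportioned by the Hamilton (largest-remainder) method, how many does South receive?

The standard divisor is 20164/29 ≈ 695.31.
Standard quotas: North 14.8840, South 1.1276, East 12.9884.
Lower quotas: North 14, South 1, East 12 (sum 27, leaving 2 seats).
Remainders in descending order: East 0.9884, North 0.8840, South 0.1276.
Largest remainders: East, North receive the extra seats.
South receives 1.

1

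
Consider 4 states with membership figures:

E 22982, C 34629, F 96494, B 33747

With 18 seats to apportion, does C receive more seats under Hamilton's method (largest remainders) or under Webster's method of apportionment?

Hamilton

Hamilton: E 2, C 4, F 9, B 3.
Webster: E 2, C 3, F 10, B 3.
C gets 4 under Hamilton and 3 under Webster.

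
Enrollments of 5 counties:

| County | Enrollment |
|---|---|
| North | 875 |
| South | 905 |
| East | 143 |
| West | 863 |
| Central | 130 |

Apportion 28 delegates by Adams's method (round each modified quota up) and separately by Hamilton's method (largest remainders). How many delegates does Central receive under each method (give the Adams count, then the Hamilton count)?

2 and 1

Adams: North 8, South 8, East 2, West 8, Central 2.
Hamilton: North 9, South 9, East 1, West 8, Central 1.
Central gets 2 under Adams and 1 under Hamilton.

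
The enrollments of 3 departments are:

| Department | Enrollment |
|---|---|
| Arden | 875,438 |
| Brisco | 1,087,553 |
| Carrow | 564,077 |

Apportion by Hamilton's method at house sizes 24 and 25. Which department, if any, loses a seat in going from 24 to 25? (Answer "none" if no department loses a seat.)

Carrow

At 24 seats: Arden 8, Brisco 10, Carrow 6.
At 25 seats: Arden 9, Brisco 11, Carrow 5.
Carrow drops from 6 to 5.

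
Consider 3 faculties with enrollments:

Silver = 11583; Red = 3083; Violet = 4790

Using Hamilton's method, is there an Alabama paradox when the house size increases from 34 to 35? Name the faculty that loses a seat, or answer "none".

Red

At 34 seats: Silver 20, Red 6, Violet 8.
At 35 seats: Silver 21, Red 5, Violet 9.
Red drops from 6 to 5.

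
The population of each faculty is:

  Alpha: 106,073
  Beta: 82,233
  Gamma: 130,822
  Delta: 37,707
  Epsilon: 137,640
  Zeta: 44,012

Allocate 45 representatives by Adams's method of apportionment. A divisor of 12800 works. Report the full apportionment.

With modified divisor 12800: modified quotas Alpha 8.287, Beta 6.424, Gamma 10.220, Delta 2.946, Epsilon 10.753, Zeta 3.438.
Rounding up: Alpha 9, Beta 7, Gamma 11, Delta 3, Epsilon 11, Zeta 4 (total 45).

Alpha=9, Beta=7, Gamma=11, Delta=3, Epsilon=11, Zeta=4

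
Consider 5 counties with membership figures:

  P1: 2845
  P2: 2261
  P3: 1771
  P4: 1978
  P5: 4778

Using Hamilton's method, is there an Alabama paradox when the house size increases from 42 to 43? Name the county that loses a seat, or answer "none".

none

At 42 seats: P1 9, P2 7, P3 5, P4 6, P5 15.
At 43 seats: P1 9, P2 7, P3 6, P4 6, P5 15.
No county's allocation decreased.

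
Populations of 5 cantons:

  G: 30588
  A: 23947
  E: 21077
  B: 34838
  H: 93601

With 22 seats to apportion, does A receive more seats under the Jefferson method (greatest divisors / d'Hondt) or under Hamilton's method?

Hamilton

Jefferson: G 3, A 2, E 2, B 4, H 11.
Hamilton: G 3, A 3, E 2, B 4, H 10.
A gets 2 under Jefferson and 3 under Hamilton.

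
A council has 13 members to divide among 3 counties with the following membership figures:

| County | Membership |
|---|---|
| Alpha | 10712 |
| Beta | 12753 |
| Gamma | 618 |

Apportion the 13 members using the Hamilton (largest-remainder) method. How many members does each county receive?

Alpha: 6, Beta: 7, Gamma: 0

Total 24083; standard divisor 24083/13 ≈ 1852.538.
Standard quotas: Alpha 5.7823, Beta 6.8841, Gamma 0.3336.
Lower quotas: Alpha 5, Beta 6, Gamma 0 (sum 11, leaving 2 seats).
Remainders in descending order: Beta 0.8841, Alpha 0.7823, Gamma 0.3336.
The surplus seats go to Beta, Alpha.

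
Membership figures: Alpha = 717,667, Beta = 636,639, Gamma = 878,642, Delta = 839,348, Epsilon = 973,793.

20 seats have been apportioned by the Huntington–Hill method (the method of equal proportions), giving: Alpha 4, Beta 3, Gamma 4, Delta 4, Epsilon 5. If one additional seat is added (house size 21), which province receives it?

Priority for the next seat is population ÷ (√(s·(s+1))).
Priorities: Alpha 160475.220, Beta 183781.849, Gamma 196470.324, Delta 187683.918, Epsilon 177789.464.
Highest priority: Gamma.

Gamma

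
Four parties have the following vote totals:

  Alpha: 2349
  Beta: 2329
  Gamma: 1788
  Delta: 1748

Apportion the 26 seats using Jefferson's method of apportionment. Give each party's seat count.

Standard divisor 8214/26 ≈ 315.923; standard quotas: Alpha 7.435, Beta 7.372, Gamma 5.660, Delta 5.533.
Rounding down gives 7, 7, 5, 5 = 24 seats, so the divisor must be adjusted.
With modified divisor 292.5: modified quotas Alpha 8.031, Beta 7.962, Gamma 6.113, Delta 5.976.
Rounding down: Alpha 8, Beta 7, Gamma 6, Delta 5 (total 26).

Alpha: 8; Beta: 7; Gamma: 6; Delta: 5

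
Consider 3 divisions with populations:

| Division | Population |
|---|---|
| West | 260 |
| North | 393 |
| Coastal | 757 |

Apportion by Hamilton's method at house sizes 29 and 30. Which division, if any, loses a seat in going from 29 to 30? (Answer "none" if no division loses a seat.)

none

At 29 seats: West 5, North 8, Coastal 16.
At 30 seats: West 6, North 8, Coastal 16.
No division's allocation decreased.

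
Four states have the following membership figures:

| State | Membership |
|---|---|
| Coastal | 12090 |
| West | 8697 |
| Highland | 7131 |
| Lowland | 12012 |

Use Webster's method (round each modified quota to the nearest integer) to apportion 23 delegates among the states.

Standard divisor 39930/23 ≈ 1736.087; standard quotas: Coastal 6.964, West 5.010, Highland 4.108, Lowland 6.919.
Rounding to the nearest integer gives Coastal 7, West 5, Highland 4, Lowland 7 — total 23, matching the house size, so no adjustment is needed.

Coastal 7; West 5; Highland 4; Lowland 7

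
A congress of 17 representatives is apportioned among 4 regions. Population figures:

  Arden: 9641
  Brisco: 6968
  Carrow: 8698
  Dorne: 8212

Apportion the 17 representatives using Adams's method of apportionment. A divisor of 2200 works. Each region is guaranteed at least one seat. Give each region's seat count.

With modified divisor 2200: modified quotas Arden 4.382, Brisco 3.167, Carrow 3.954, Dorne 3.733.
Rounding up: Arden 5, Brisco 4, Carrow 4, Dorne 4 (total 17).

Arden 5; Brisco 4; Carrow 4; Dorne 4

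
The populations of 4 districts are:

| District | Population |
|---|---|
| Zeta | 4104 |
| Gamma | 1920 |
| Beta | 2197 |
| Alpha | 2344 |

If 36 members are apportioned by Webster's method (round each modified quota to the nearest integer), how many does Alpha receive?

8

Standard divisor 10565/36 ≈ 293.472; standard quotas: Zeta 13.984, Gamma 6.542, Beta 7.486, Alpha 7.987.
Rounding to the nearest integer gives Zeta 14, Gamma 7, Beta 7, Alpha 8 — total 36, matching the house size, so no adjustment is needed.
Alpha receives 8.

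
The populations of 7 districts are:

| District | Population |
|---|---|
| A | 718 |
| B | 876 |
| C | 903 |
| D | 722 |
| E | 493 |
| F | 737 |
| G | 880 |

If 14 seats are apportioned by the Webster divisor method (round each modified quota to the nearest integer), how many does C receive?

Standard divisor 5329/14 ≈ 380.643; standard quotas: A 1.886, B 2.301, C 2.372, D 1.897, E 1.295, F 1.936, G 2.312.
Rounding to the nearest integer gives 2, 2, 2, 2, 1, 2, 2 = 13 seats, so the divisor must be adjusted.
With modified divisor 357: modified quotas A 2.011, B 2.454, C 2.529, D 2.022, E 1.381, F 2.064, G 2.465.
Rounding to the nearest integer: A 2, B 2, C 3, D 2, E 1, F 2, G 2 (total 14).
C receives 3.

3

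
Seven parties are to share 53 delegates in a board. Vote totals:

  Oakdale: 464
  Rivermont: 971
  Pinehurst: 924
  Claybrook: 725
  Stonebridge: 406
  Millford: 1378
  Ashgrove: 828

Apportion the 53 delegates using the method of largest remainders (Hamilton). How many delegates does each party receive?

Oakdale: 4, Rivermont: 9, Pinehurst: 8, Claybrook: 7, Stonebridge: 4, Millford: 13, Ashgrove: 8

The standard divisor is 5696/53 ≈ 107.472.
Standard quotas: Oakdale 4.317, Rivermont 9.035, Pinehurst 8.598, Claybrook 6.746, Stonebridge 3.778, Millford 12.822, Ashgrove 7.704.
Lower quotas: Oakdale 4, Rivermont 9, Pinehurst 8, Claybrook 6, Stonebridge 3, Millford 12, Ashgrove 7 (sum 49, leaving 4 seats).
Remainders in descending order: Millford 0.822, Stonebridge 0.778, Claybrook 0.746, Ashgrove 0.704, Pinehurst 0.598, Oakdale 0.317, Rivermont 0.035.
Largest remainders: Millford, Stonebridge, Claybrook, Ashgrove receive the extra seats.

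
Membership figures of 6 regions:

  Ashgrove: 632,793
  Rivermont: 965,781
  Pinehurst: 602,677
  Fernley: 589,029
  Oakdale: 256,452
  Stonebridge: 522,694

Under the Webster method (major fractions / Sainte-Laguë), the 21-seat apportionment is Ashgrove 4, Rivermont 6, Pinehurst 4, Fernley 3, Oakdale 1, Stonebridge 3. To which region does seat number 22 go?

Oakdale

Priority for the next seat is population ÷ (current seats + 0.5).
Priorities: Ashgrove 140620.667, Rivermont 148581.692, Pinehurst 133928.222, Fernley 168294.000, Oakdale 170968.000, Stonebridge 149341.143.
Highest priority: Oakdale.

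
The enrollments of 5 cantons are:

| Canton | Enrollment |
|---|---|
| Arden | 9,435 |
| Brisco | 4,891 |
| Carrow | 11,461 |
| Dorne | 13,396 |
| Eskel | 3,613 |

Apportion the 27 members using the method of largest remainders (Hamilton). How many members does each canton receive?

Arden: 6, Brisco: 3, Carrow: 7, Dorne: 9, Eskel: 2

Standard divisor: 42796 ÷ 27 ≈ 1585.037.
Standard quotas: Arden 5.9525, Brisco 3.0857, Carrow 7.2307, Dorne 8.4515, Eskel 2.2794.
Lower quotas: Arden 5, Brisco 3, Carrow 7, Dorne 8, Eskel 2 (sum 25, leaving 2 seats).
Remainders in descending order: Arden 0.9525, Dorne 0.4515, Eskel 0.2794, Carrow 0.2307, Brisco 0.0857.
The surplus seats go to Arden, Dorne.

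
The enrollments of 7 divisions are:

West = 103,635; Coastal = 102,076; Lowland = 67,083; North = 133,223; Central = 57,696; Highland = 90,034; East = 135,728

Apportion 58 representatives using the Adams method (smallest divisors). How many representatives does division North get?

11

Standard divisor 689475/58 ≈ 11887.5; standard quotas: West 8.718, Coastal 8.587, Lowland 5.643, North 11.207, Central 4.854, Highland 7.574, East 11.418.
Rounding up gives 9, 9, 6, 12, 5, 8, 12 = 61 seats, so the divisor must be adjusted.
With modified divisor 12800: modified quotas West 8.096, Coastal 7.975, Lowland 5.241, North 10.408, Central 4.508, Highland 7.034, East 10.604.
Rounding up: West 9, Coastal 8, Lowland 6, North 11, Central 5, Highland 8, East 11 (total 58).
North receives 11.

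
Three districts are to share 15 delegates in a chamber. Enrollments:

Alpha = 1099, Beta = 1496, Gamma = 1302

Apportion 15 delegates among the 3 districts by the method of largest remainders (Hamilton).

Alpha=4, Beta=6, Gamma=5

Total 3897; standard divisor 3897/15 ≈ 259.8.
Standard quotas: Alpha 4.230, Beta 5.758, Gamma 5.012.
Lower quotas: Alpha 4, Beta 5, Gamma 5 (sum 14, leaving 1 seat).
Remainders in descending order: Beta 0.758, Alpha 0.230, Gamma 0.012.
Largest remainder: Beta receives the extra seat.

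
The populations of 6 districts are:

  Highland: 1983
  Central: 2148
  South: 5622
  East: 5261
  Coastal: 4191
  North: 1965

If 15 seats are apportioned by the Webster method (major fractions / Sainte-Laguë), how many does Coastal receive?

3

Standard divisor 21170/15 ≈ 1411.333; standard quotas: Highland 1.405, Central 1.522, South 3.983, East 3.728, Coastal 2.970, North 1.392.
Rounding to the nearest integer gives Highland 1, Central 2, South 4, East 4, Coastal 3, North 1 — total 15, matching the house size, so no adjustment is needed.
Coastal receives 3.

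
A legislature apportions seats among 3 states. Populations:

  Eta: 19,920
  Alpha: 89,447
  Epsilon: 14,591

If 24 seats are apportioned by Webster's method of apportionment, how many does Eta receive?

4

Standard divisor 123958/24 ≈ 5164.917; standard quotas: Eta 3.857, Alpha 17.318, Epsilon 2.825.
Rounding to the nearest integer gives Eta 4, Alpha 17, Epsilon 3 — total 24, matching the house size, so no adjustment is needed.
Eta receives 4.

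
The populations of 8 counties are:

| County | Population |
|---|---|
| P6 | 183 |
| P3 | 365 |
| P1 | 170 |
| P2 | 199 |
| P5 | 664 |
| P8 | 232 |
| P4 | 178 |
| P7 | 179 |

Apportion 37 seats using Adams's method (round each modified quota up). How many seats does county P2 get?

Standard divisor 2170/37 ≈ 58.649; standard quotas: P6 3.120, P3 6.224, P1 2.899, P2 3.393, P5 11.322, P8 3.956, P4 3.035, P7 3.052.
Rounding up gives 4, 7, 3, 4, 12, 4, 4, 4 = 42 seats, so the divisor must be adjusted.
With modified divisor 64: modified quotas P6 2.859, P3 5.703, P1 2.656, P2 3.109, P5 10.375, P8 3.625, P4 2.781, P7 2.797.
Rounding up: P6 3, P3 6, P1 3, P2 4, P5 11, P8 4, P4 3, P7 3 (total 37).
P2 receives 4.

4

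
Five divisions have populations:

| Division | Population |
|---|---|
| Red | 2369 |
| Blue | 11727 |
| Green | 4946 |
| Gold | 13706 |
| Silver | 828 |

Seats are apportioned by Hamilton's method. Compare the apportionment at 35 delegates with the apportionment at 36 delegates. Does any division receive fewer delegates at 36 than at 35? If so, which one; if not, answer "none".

At 35 seats: Red 3, Blue 12, Green 5, Gold 14, Silver 1.
At 36 seats: Red 2, Blue 13, Green 5, Gold 15, Silver 1.
Red drops from 3 to 2.

Red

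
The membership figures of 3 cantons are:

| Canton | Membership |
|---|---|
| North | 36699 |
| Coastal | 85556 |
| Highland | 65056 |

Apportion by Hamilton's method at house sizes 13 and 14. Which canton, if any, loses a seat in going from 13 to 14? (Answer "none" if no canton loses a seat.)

At 13 seats: North 3, Coastal 6, Highland 4.
At 14 seats: North 3, Coastal 6, Highland 5.
No canton's allocation decreased.

none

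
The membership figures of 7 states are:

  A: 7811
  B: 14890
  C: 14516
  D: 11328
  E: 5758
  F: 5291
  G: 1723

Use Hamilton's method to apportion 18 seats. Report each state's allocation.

A=2, B=4, C=4, D=3, E=2, F=2, G=1

Standard divisor: 61317 ÷ 18 ≈ 3406.5.
Standard quotas: A 2.2930, B 4.3711, C 4.2613, D 3.3254, E 1.6903, F 1.5532, G 0.5058.
Lower quotas: A 2, B 4, C 4, D 3, E 1, F 1, G 0 (sum 15, leaving 3 seats).
Remainders in descending order: E 0.6903, F 0.5532, G 0.5058, B 0.3711, D 0.3254, A 0.2930, C 0.2613.
The surplus seats go to E, F, G.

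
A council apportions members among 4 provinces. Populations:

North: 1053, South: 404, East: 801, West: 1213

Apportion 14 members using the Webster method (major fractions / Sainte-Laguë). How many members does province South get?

Standard divisor 3471/14 ≈ 247.929; standard quotas: North 4.247, South 1.630, East 3.231, West 4.893.
Rounding to the nearest integer gives North 4, South 2, East 3, West 5 — total 14, matching the house size, so no adjustment is needed.
South receives 2.

2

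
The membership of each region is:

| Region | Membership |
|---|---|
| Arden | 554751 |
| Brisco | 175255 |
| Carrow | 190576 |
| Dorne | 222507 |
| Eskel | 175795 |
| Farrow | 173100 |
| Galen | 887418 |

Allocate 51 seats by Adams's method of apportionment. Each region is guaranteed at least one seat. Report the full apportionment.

Standard divisor 2379402/51 ≈ 46654.941; standard quotas: Arden 11.891, Brisco 3.756, Carrow 4.085, Dorne 4.769, Eskel 3.768, Farrow 3.710, Galen 19.021.
Rounding up gives 12, 4, 5, 5, 4, 4, 20 = 54 seats, so the divisor must be adjusted.
With modified divisor 49900: modified quotas Arden 11.117, Brisco 3.512, Carrow 3.819, Dorne 4.459, Eskel 3.523, Farrow 3.469, Galen 17.784.
Rounding up: Arden 12, Brisco 4, Carrow 4, Dorne 5, Eskel 4, Farrow 4, Galen 18 (total 51).

Arden 12, Brisco 4, Carrow 4, Dorne 5, Eskel 4, Farrow 4, Galen 18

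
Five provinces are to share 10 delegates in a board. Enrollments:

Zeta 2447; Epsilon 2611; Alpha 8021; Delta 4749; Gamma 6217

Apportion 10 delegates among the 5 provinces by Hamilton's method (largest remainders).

Zeta: 1; Epsilon: 1; Alpha: 3; Delta: 2; Gamma: 3

The standard divisor is 24045/10 ≈ 2404.5.
Standard quotas: Zeta 1.0177, Epsilon 1.0859, Alpha 3.3358, Delta 1.9750, Gamma 2.5856.
Lower quotas: Zeta 1, Epsilon 1, Alpha 3, Delta 1, Gamma 2 (sum 8, leaving 2 seats).
Remainders in descending order: Delta 0.9750, Gamma 0.5856, Alpha 0.3358, Epsilon 0.0859, Zeta 0.0177.
Largest remainders: Delta, Gamma receive the extra seats.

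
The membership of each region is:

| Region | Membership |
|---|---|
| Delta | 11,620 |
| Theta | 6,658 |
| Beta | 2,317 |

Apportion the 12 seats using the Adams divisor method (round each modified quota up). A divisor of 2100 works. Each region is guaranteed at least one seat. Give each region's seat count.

Delta 6; Theta 4; Beta 2

With modified divisor 2100: modified quotas Delta 5.533, Theta 3.170, Beta 1.103.
Rounding up: Delta 6, Theta 4, Beta 2 (total 12).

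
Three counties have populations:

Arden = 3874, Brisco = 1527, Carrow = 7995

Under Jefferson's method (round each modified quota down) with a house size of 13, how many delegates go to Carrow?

Standard divisor 13396/13 ≈ 1030.462; standard quotas: Arden 3.759, Brisco 1.482, Carrow 7.759.
Rounding down gives 3, 1, 7 = 11 seats, so the divisor must be adjusted.
With modified divisor 900: modified quotas Arden 4.304, Brisco 1.697, Carrow 8.883.
Rounding down: Arden 4, Brisco 1, Carrow 8 (total 13).
Carrow receives 8.

8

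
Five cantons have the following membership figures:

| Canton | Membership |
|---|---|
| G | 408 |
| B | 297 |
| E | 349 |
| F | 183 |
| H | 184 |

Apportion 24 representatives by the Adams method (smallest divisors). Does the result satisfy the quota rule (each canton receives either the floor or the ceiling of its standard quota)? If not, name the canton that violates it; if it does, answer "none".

none

Standard quotas: G 6.891, B 5.016, E 5.894, F 3.091, H 3.108.
Adams allocation: G 7, B 5, E 6, F 3, H 3.
Every allocation lies between the lower and upper quota.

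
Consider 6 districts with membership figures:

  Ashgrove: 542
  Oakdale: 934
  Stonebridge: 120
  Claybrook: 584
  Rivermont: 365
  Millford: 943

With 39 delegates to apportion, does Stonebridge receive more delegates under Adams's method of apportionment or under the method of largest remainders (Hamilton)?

Adams

Adams: Ashgrove 6, Oakdale 10, Stonebridge 2, Claybrook 7, Rivermont 4, Millford 10.
Hamilton: Ashgrove 6, Oakdale 10, Stonebridge 1, Claybrook 7, Rivermont 4, Millford 11.
Stonebridge gets 2 under Adams and 1 under Hamilton.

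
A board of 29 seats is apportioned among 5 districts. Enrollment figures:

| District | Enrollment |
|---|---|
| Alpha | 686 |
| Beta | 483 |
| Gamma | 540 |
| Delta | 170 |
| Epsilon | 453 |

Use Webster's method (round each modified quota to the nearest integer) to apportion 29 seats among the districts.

Alpha 8, Beta 6, Gamma 7, Delta 2, Epsilon 6

Standard divisor 2332/29 ≈ 80.414; standard quotas: Alpha 8.531, Beta 6.006, Gamma 6.715, Delta 2.114, Epsilon 5.633.
Rounding to the nearest integer gives 9, 6, 7, 2, 6 = 30 seats, so the divisor must be adjusted.
With modified divisor 82: modified quotas Alpha 8.366, Beta 5.890, Gamma 6.585, Delta 2.073, Epsilon 5.524.
Rounding to the nearest integer: Alpha 8, Beta 6, Gamma 7, Delta 2, Epsilon 6 (total 29).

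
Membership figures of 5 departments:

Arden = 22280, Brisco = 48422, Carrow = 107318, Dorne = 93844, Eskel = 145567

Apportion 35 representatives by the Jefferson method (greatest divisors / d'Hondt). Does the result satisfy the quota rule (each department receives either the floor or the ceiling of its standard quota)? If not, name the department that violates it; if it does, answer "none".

Standard quotas: Arden 1.868, Brisco 4.060, Carrow 8.998, Dorne 7.868, Eskel 12.205.
Jefferson allocation: Arden 1, Brisco 4, Carrow 9, Dorne 8, Eskel 13.
Every allocation lies between the lower and upper quota.

none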